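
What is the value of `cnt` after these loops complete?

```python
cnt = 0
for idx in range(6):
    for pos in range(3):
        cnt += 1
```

6 * 3 = 18
`cnt` takes the values: 0 → 1 → 2 → 3 → 4 → 5 → 6 → 7 → 8 → 9 → 10 → 11 → 12 → 13 → 14 → 15 → 16 → 17 → 18

Answer: 18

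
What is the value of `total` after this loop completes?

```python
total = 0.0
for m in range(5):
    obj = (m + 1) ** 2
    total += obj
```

Sum of squared losses 1² + 2² + ... + 5²
`total` takes the values: 0.0 → 1.0 → 5.0 → 14.0 → 30.0 → 55.0

Answer: 55.0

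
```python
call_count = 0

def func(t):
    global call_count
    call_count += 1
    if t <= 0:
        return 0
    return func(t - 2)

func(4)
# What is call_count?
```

Linear recursion stepping by 2: 3 calls from t=4 down to ≤0.

Answer: 3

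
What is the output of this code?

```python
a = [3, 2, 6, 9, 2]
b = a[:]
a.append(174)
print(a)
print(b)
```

Key concept: slice [:] creates copy.
Step by step:
`a = [3, 2, 6, 9, 2]` → a = [3, 2, 6, 9, 2]
`b = a[:]` → b = [3, 2, 6, 9, 2]
`a.append(174)` → a = [3, 2, 6, 9, 2, 174]
`print(a)` → prints [3, 2, 6, 9, 2, 174]
`print(b)` → prints [3, 2, 6, 9, 2]

Answer:
[3, 2, 6, 9, 2, 174]
[3, 2, 6, 9, 2]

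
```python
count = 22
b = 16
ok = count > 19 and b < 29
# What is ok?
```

Trace:
`count = 22` → count = 22
`b = 16` → b = 16
`ok = count > 19 and b < 29` → ok = True
So ok = True

Answer: True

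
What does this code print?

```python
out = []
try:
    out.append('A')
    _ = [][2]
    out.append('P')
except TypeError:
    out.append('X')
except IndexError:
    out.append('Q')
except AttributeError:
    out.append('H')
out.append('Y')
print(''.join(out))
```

Execution trace: 'A' (try body) → 'Q' (except IndexError) → 'Y' (after the try/except). Output: AQY

Answer: AQY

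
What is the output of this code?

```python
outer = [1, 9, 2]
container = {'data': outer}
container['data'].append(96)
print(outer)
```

Key concept: dict holds reference to list.
Step by step:
`outer = [1, 9, 2]` → outer = [1, 9, 2]
`container = {'data': outer}` → container = {'data': [1, 9, 2]}
`container['data'].append(96)` → outer = [1, 9, 2, 96]; container = {'data': [1, 9, 2, 96]}
`print(outer)` → prints [1, 9, 2, 96]

Answer: [1, 9, 2, 96]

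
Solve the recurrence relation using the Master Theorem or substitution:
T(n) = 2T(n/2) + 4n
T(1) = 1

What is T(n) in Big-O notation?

By Master Theorem: a=2, b=2, f(n)=4n. Since log_2(2) = 1 and f(n) = Θ(n^1), Case 2 applies. T(n) = O(n log n).

Answer: O(n log n)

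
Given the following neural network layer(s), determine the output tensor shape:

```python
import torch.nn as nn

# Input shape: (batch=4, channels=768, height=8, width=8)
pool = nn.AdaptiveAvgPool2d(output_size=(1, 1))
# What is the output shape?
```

Input: (4, 768, 8, 8) -> Output: (4, 768, 1, 1)

Answer: (4, 768, 1, 1)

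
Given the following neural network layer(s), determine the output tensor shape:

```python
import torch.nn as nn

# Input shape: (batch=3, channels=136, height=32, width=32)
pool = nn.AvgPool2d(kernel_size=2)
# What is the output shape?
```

Input: (3, 136, 32, 32) -> Output: (3, 136, 16, 16)

Answer: (3, 136, 16, 16)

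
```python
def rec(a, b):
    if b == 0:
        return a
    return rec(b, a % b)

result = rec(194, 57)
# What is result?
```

rec(194, 57) -> rec(57, 23) -> rec(23, 11) -> rec(11, 1) -> rec(1, 0) -> 1

Answer: 1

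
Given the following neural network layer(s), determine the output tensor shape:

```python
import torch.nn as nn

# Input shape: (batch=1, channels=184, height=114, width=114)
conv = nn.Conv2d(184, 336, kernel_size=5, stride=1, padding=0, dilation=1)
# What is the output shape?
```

Input: (1, 184, 114, 114) -> Output: (1, 336, 110, 110)

Answer: (1, 336, 110, 110)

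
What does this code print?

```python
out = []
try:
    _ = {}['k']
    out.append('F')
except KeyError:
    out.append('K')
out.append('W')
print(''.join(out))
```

Execution trace: 'K' (except KeyError) → 'W' (after the try/except). Output: KW

Answer: KW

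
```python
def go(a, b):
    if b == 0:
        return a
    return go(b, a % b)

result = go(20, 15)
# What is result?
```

go(20, 15) -> go(15, 5) -> go(5, 0) -> 5

Answer: 5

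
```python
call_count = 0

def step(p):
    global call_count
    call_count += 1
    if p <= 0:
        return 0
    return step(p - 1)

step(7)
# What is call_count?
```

Linear recursion stepping by 1: 8 calls from p=7 down to ≤0.

Answer: 8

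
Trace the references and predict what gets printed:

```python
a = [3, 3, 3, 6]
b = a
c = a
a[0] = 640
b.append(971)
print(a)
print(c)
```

Key concept: multiple aliases.
Step by step:
`a = [3, 3, 3, 6]` → a = [3, 3, 3, 6]
`b = a` → b = [3, 3, 3, 6] (same object as a)
`c = a` → c = [3, 3, 3, 6] (same object as a, b)
`a[0] = 640` → a = [640, 3, 3, 6] (same object as b, c); b = [640, 3, 3, 6] (same object as a, c); c = [640, 3, 3, 6] (same object as a, b)
`b.append(971)` → a = [640, 3, 3, 6, 971] (same object as b, c); b = [640, 3, 3, 6, 971] (same object as a, c); c = [640, 3, 3, 6, 971] (same object as a, b)
`print(a)` → prints [640, 3, 3, 6, 971]
`print(c)` → prints [640, 3, 3, 6, 971]

Answer:
[640, 3, 3, 6, 971]
[640, 3, 3, 6, 971]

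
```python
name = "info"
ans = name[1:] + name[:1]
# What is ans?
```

Trace:
`name = "info"` → name = 'info'
`ans = name[1:] + name[:1]` → ans = 'nfoi'
So ans = 'nfoi'

Answer: 'nfoi'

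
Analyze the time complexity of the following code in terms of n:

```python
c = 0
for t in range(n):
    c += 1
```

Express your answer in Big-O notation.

Each loop level contributes: n. Multiplying the contributions gives O(n).

Answer: O(n)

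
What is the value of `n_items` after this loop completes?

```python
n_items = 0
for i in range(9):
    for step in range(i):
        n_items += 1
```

Triangle number: 0+1+2+...+8
`n_items` takes the values: 0 → 1 → 2 → 3 → 4 → 5 → 6 → 7 → 8 → 9 → 10 → 11 → 12 → 13 → 14 → 15 → 16 → 17 → 18 → 19 → 20 → 21 → 22 → 23 → 24 → 25 → 26 → 27 → 28 → 29 → 30 → 31 → 32 → 33 → 34 → 35 → 36

Answer: 36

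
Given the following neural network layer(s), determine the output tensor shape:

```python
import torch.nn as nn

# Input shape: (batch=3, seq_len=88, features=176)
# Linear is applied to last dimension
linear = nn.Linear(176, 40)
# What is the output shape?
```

Input: (3, 88, 176) -> Output: (3, 88, 40)

Answer: (3, 88, 40)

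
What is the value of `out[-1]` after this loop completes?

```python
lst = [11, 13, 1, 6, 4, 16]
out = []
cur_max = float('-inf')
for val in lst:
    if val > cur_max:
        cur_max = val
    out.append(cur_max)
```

Running max ends at 16
`out` takes the values: [] → [11] → [11, 13] → [11, 13, 13] → [11, 13, 13, 13] → [11, 13, 13, 13, 13] → [11, 13, 13, 13, 13, 16]
So `out[-1]` = 16

Answer: 16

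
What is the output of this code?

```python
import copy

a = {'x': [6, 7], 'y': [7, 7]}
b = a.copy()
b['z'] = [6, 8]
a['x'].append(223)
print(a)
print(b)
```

Key concept: shallow copy of dict with mutable values.
Step by step:
`a = {'x': [6, 7], 'y': [7, 7]}` → a = {'x': [6, 7], 'y': [7, 7]}
`b = a.copy()` → b = {'x': [6, 7], 'y': [7, 7]}
`b['z'] = [6, 8]` → b = {'x': [6, 7], 'y': [7, 7], 'z': [6, 8]}
`a['x'].append(223)` → a = {'x': [6, 7, 223], 'y': [7, 7]}; b = {'x': [6, 7, 223], 'y': [7, 7], 'z': [6, 8]}
`print(a)` → prints {'x': [6, 7, 223], 'y': [7, 7]}
`print(b)` → prints {'x': [6, 7, 223], 'y': [7, 7], 'z': [6, 8]}

Answer:
{'x': [6, 7, 223], 'y': [7, 7]}
{'x': [6, 7, 223], 'y': [7, 7], 'z': [6, 8]}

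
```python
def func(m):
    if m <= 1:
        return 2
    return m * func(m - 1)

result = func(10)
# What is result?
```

func(10) = 10 * 9 * 8 * 7 * 6 * 5 * 4 * 3 * 2 * 2 = 7257600

Answer: 7257600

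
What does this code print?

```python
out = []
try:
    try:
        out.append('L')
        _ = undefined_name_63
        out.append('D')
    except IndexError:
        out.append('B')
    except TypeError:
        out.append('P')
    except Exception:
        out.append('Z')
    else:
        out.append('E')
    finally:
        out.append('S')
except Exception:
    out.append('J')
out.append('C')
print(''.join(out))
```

Execution trace: 'L' (inner try body) → 'Z' (inner except Exception) → 'S' (inner finally) → 'C' (after the try/except). Output: LZSC

Answer: LZSC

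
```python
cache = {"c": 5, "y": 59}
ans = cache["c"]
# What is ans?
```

Trace:
`cache = {"c": 5, "y": 59}` → cache = {'c': 5, 'y': 59}
`ans = cache["c"]` → ans = 5
So ans = 5

Answer: 5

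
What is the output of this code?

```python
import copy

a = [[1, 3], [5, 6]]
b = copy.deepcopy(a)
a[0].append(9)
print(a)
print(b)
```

Key concept: deep copy is fully independent.
Step by step:
`a = [[1, 3], [5, 6]]` → a = [[1, 3], [5, 6]]
`b = copy.deepcopy(a)` → b = [[1, 3], [5, 6]]
`a[0].append(9)` → a = [[1, 3, 9], [5, 6]]
`print(a)` → prints [[1, 3, 9], [5, 6]]
`print(b)` → prints [[1, 3], [5, 6]]

Answer:
[[1, 3, 9], [5, 6]]
[[1, 3], [5, 6]]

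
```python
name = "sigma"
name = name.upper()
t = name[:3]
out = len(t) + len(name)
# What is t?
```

Trace:
`name = "sigma"` → name = 'sigma'
`name = name.upper()` → name = 'SIGMA'
`t = name[:3]` → t = 'SIG'
`out = len(t) + len(name)` → out = 8
So t = 'SIG'

Answer: 'SIG'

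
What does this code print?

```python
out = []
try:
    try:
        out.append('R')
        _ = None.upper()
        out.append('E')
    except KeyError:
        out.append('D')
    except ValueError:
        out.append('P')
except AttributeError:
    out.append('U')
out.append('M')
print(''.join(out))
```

Execution trace: 'R' (try body) → 'U' (outer except AttributeError) → 'M' (after the try/except). Output: RUM

Answer: RUM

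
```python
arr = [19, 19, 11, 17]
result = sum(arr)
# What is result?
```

Trace:
`arr = [19, 19, 11, 17]` → arr = [19, 19, 11, 17]
`result = sum(arr)` → result = 66
So result = 66

Answer: 66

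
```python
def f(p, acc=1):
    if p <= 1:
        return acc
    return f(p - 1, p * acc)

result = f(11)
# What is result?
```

Accumulator trace (n, acc): (11, 1) -> (10, 11) -> (9, 110) -> (8, 990) -> (7, 7920) -> (6, 55440) -> (5, 332640) -> (4, 1663200) -> (3, 6652800) -> (2, 19958400) -> (1, 39916800) -> return 39916800

Answer: 39916800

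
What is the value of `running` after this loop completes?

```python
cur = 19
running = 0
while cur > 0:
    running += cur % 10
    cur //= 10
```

Sum digits of 19
`running` takes the values: 0 → 9 → 10

Answer: 10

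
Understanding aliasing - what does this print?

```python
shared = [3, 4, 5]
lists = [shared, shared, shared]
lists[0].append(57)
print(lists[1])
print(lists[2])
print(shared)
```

Key concept: list of same reference.
Step by step:
`shared = [3, 4, 5]` → shared = [3, 4, 5]
`lists = [shared, shared, shared]` → lists = [[3, 4, 5], [3, 4, 5], [3, 4, 5]]
`lists[0].append(57)` → shared = [3, 4, 5, 57]; lists = [[3, 4, 5, 57], [3, 4, 5, 57], [3, 4, 5, 57]]
`print(lists[1])` → prints [3, 4, 5, 57]
`print(lists[2])` → prints [3, 4, 5, 57]
`print(shared)` → prints [3, 4, 5, 57]

Answer:
[3, 4, 5, 57]
[3, 4, 5, 57]
[3, 4, 5, 57]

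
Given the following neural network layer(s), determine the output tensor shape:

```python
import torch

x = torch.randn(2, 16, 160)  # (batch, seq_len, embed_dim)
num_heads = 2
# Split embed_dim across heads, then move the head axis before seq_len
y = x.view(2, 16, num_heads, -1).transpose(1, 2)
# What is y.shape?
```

Input: (2, 16, 160) -> head_dim = 160 // 2 = 80; after view: (2, 16, 2, 80) -> after transpose(1, 2): (2, 2, 16, 80) -> Output: (2, 2, 16, 80)

Answer: (2, 2, 16, 80)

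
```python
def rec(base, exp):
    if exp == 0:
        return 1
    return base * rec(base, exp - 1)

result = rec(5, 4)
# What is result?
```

rec(5, 4) = 5 * 5 * 5 * 5 = 625

Answer: 625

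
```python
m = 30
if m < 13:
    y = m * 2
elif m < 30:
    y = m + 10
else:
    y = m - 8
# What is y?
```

Trace:
`m = 30` → m = 30
`if m < 13: ...` → m < 13 is False, m < 30 is False, take else branch → y = 22
So y = 22

Answer: 22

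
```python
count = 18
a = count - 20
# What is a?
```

Trace:
`count = 18` → count = 18
`a = count - 20` → a = -2
So a = -2

Answer: -2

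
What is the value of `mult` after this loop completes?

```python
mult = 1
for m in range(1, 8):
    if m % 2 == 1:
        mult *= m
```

Product of odd numbers 1 to 7
`mult` takes the values: 1 → 3 → 15 → 105

Answer: 105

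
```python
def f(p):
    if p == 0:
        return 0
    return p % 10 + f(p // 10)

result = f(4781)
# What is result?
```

Sum of digits of 4781: 1 + 8 + 7 + 4 = 20

Answer: 20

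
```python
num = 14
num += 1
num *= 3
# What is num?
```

Trace:
`num = 14` → num = 14
`num += 1` → num = 15
`num *= 3` → num = 45
So num = 45

Answer: 45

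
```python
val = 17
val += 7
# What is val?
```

Trace:
`val = 17` → val = 17
`val += 7` → val = 24
So val = 24

Answer: 24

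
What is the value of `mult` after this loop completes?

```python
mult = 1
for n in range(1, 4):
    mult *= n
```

3! = 6
`mult` takes the values: 1 → 2 → 6

Answer: 6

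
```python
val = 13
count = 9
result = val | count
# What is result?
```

Trace:
`val = 13` → val = 13
`count = 9` → count = 9
`result = val | count` → result = 13
So result = 13

Answer: 13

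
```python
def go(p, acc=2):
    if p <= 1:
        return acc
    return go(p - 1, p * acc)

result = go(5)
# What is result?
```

Accumulator trace (n, acc): (5, 2) -> (4, 10) -> (3, 40) -> (2, 120) -> (1, 240) -> return 240

Answer: 240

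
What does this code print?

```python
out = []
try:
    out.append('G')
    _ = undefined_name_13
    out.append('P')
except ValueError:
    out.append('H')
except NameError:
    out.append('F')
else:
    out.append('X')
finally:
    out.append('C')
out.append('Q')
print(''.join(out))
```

Execution trace: 'G' (try body) → 'F' (except NameError) → 'C' (finally) → 'Q' (after the try/except). Output: GFCQ

Answer: GFCQ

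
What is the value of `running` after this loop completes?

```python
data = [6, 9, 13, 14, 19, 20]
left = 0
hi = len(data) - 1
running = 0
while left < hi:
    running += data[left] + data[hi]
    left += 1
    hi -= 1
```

Sum of pairs from ends
`running` takes the values: 0 → 26 → 54 → 81

Answer: 81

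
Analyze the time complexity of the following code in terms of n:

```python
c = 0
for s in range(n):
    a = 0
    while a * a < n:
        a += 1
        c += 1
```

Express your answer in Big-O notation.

Each loop level contributes: n × √n. Multiplying the contributions gives O(n√n).

Answer: O(n√n)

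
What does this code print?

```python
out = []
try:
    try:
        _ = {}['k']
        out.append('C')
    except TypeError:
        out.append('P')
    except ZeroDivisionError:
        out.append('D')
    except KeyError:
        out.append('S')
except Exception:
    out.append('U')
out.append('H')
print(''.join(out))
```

Execution trace: 'S' (inner except KeyError) → 'H' (after the try/except). Output: SH

Answer: SH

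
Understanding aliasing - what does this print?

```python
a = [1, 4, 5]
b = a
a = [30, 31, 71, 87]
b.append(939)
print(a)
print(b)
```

Key concept: rebinding vs mutation: a is rebound to a new list, b still points at the original.
Step by step:
`a = [1, 4, 5]` → a = [1, 4, 5]
`b = a` → b = [1, 4, 5] (same object as a)
`a = [30, 31, 71, 87]` → a = [30, 31, 71, 87]
`b.append(939)` → b = [1, 4, 5, 939]
`print(a)` → prints [30, 31, 71, 87]
`print(b)` → prints [1, 4, 5, 939]

Answer:
[30, 31, 71, 87]
[1, 4, 5, 939]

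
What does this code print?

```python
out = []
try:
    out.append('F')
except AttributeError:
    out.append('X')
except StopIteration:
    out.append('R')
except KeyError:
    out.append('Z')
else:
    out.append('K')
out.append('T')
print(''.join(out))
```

Execution trace: 'F' (try body, no exception) → 'K' (else) → 'T' (after the try/except). Output: FKT

Answer: FKT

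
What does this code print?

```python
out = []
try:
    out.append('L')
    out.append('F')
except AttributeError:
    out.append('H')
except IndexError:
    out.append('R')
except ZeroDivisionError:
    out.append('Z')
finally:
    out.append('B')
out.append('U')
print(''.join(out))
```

Execution trace: 'L' (try body) → 'F' (try body, no exception) → 'B' (finally) → 'U' (after the try/except). Output: LFBU

Answer: LFBU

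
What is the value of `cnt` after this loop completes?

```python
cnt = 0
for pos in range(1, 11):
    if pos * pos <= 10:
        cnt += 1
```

Count numbers where pos² ≤ 10
`cnt` takes the values: 0 → 1 → 2 → 3

Answer: 3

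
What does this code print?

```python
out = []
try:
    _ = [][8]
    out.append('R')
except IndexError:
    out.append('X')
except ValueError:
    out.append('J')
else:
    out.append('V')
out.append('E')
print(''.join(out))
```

Execution trace: 'X' (except IndexError) → 'E' (after the try/except). Output: XE

Answer: XE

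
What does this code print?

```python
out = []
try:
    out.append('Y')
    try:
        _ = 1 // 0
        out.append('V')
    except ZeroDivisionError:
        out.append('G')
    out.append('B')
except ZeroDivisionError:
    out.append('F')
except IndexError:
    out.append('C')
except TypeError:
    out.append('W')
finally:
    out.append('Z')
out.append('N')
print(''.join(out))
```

Execution trace: 'Y' (try body) → 'G' (inner except ZeroDivisionError) → 'B' (try body, no exception) → 'Z' (finally) → 'N' (after the try/except). Output: YGBZN

Answer: YGBZN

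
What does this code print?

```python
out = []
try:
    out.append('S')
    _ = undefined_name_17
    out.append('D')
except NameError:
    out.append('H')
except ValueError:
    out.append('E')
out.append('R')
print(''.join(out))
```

Execution trace: 'S' (try body) → 'H' (except NameError) → 'R' (after the try/except). Output: SHR

Answer: SHR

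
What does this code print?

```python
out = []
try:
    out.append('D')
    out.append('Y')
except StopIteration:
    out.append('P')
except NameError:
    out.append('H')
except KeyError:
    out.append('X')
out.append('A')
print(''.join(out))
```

Execution trace: 'D' (try body) → 'Y' (try body, no exception) → 'A' (after the try/except). Output: DYA

Answer: DYA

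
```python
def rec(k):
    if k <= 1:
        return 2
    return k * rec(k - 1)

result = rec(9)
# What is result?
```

rec(9) = 9 * 8 * 7 * 6 * 5 * 4 * 3 * 2 * 2 = 725760

Answer: 725760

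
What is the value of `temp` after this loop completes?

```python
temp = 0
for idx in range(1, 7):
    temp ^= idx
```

XOR of 1 to 6
`temp` takes the values: 0 → 1 → 3 → 0 → 4 → 1 → 7

Answer: 7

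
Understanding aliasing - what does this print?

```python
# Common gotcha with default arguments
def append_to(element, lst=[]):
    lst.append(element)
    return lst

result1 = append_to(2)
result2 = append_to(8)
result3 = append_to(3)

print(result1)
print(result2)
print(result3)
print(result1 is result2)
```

Key concept: mutable default argument gotcha.
Step by step:
`result1 = append_to(2)` → result1 = [2]
`result2 = append_to(8)` → result1 = [2, 8] (same object as result2); result2 = [2, 8] (same object as result1)
`result3 = append_to(3)` → result1 = [2, 8, 3] (same object as result2, result3); result2 = [2, 8, 3] (same object as result1, result3); result3 = [2, 8, 3] (same object as result1, result2)
`print(result1)` → prints [2, 8, 3]
`print(result2)` → prints [2, 8, 3]
`print(result3)` → prints [2, 8, 3]
`print(result1 is result2)` → prints True

Answer:
[2, 8, 3]
[2, 8, 3]
[2, 8, 3]
True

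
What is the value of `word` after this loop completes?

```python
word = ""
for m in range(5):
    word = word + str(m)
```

Concatenate digits 0 to 4
`word` takes the values: "" → "0" → "01" → "012" → "0123" → "01234"

Answer: "01234"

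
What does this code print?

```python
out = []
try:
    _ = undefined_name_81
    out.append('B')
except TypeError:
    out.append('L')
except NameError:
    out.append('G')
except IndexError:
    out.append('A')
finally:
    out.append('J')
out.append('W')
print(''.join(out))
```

Execution trace: 'G' (except NameError) → 'J' (finally) → 'W' (after the try/except). Output: GJW

Answer: GJW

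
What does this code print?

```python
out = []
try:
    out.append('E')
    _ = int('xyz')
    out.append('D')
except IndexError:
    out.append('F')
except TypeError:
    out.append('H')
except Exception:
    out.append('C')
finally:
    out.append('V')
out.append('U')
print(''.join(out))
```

Execution trace: 'E' (try body) → 'C' (except Exception) → 'V' (finally) → 'U' (after the try/except). Output: ECVU

Answer: ECVU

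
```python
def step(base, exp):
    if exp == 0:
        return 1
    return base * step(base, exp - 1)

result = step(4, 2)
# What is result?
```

step(4, 2) = 4 * 4 = 16

Answer: 16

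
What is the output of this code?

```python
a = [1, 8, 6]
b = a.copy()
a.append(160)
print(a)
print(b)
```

Key concept: list.copy() creates independent copy.
Step by step:
`a = [1, 8, 6]` → a = [1, 8, 6]
`b = a.copy()` → b = [1, 8, 6]
`a.append(160)` → a = [1, 8, 6, 160]
`print(a)` → prints [1, 8, 6, 160]
`print(b)` → prints [1, 8, 6]

Answer:
[1, 8, 6, 160]
[1, 8, 6]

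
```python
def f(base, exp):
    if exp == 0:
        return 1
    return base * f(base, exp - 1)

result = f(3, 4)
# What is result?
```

f(3, 4) = 3 * 3 * 3 * 3 = 81

Answer: 81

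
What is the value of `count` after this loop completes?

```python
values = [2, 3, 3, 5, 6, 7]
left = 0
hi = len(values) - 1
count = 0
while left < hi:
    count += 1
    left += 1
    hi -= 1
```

Iterations until pointers meet (list length 6)
`count` takes the values: 0 → 1 → 2 → 3

Answer: 3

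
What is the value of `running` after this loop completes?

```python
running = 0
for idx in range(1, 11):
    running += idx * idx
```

Sum of squares 1² to 10² = 385
`running` takes the values: 0 → 1 → 5 → 14 → 30 → 55 → 91 → 140 → 204 → 285 → 385

Answer: 385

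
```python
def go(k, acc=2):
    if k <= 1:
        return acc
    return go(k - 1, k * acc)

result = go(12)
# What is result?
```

Accumulator trace (n, acc): (12, 2) -> (11, 24) -> (10, 264) -> (9, 2640) -> (8, 23760) -> (7, 190080) -> (6, 1330560) -> (5, 7983360) -> (4, 39916800) -> (3, 159667200) -> (2, 479001600) -> (1, 958003200) -> return 958003200

Answer: 958003200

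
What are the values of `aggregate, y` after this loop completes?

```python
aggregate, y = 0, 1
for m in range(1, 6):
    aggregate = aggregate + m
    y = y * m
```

Sum and factorial of 1 to 5
`aggregate, y` takes the values: (0, 1) → (1, 1) → (3, 1) → (3, 2) → (6, 2) → (6, 6) → (10, 6) → (10, 24) → (15, 24) → (15, 120)

Answer: 15, 120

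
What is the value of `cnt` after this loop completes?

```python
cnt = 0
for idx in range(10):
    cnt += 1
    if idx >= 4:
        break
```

Loop breaks when idx reaches 4, cnt is 5
`cnt` takes the values: 0 → 1 → 2 → 3 → 4 → 5

Answer: 5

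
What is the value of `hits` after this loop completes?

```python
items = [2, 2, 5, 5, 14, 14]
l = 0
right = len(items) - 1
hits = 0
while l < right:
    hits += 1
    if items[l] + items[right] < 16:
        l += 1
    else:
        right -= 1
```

Steps to find pair summing to 16
`hits` takes the values: 0 → 1 → 2 → 3 → 4 → 5

Answer: 5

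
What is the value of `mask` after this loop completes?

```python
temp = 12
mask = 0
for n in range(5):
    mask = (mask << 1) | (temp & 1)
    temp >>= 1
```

Reverse lowest 5 bits of 12
`mask` takes the values: 0 → 1 → 3 → 6

Answer: 6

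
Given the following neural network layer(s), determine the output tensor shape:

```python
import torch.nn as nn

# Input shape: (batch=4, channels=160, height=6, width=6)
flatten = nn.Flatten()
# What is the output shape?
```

Input: (4, 160, 6, 6) -> Output: (4, 5760)

Answer: (4, 5760)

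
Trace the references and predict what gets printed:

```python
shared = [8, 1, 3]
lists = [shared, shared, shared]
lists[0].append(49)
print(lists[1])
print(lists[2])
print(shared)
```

Key concept: list of same reference.
Step by step:
`shared = [8, 1, 3]` → shared = [8, 1, 3]
`lists = [shared, shared, shared]` → lists = [[8, 1, 3], [8, 1, 3], [8, 1, 3]]
`lists[0].append(49)` → shared = [8, 1, 3, 49]; lists = [[8, 1, 3, 49], [8, 1, 3, 49], [8, 1, 3, 49]]
`print(lists[1])` → prints [8, 1, 3, 49]
`print(lists[2])` → prints [8, 1, 3, 49]
`print(shared)` → prints [8, 1, 3, 49]

Answer:
[8, 1, 3, 49]
[8, 1, 3, 49]
[8, 1, 3, 49]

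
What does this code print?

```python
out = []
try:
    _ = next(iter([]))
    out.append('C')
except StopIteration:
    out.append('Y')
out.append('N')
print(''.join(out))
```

Execution trace: 'Y' (except StopIteration) → 'N' (after the try/except). Output: YN

Answer: YN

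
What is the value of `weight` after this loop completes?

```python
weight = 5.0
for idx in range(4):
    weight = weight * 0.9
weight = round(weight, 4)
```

Exponential decay: 5.0 * 0.9^4
`weight` takes the values: 5.0 → 4.5 → 4.05 → 3.645 → 3.2805

Answer: 3.2805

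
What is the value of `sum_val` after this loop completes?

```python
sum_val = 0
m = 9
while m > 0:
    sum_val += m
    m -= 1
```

Sum 9 down to 1
`sum_val` takes the values: 0 → 9 → 17 → 24 → 30 → 35 → 39 → 42 → 44 → 45

Answer: 45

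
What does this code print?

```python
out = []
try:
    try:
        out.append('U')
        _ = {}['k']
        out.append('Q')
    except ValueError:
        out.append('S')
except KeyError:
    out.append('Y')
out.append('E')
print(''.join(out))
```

Execution trace: 'U' (try body) → 'Y' (outer except KeyError) → 'E' (after the try/except). Output: UYE

Answer: UYE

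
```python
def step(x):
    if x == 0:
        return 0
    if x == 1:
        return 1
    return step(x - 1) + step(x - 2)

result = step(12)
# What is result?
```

Build up from base cases: step(0)=0, step(1)=1, step(2)=1, step(3)=2, step(4)=3, step(5)=5, step(6)=8, ..., step(12)=144

Answer: 144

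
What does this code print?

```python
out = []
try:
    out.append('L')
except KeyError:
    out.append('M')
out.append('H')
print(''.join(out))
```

Execution trace: 'L' (try body, no exception) → 'H' (after the try/except). Output: LH

Answer: LH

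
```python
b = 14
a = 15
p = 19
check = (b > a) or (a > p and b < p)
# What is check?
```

Trace:
`b = 14` → b = 14
`a = 15` → a = 15
`p = 19` → p = 19
`check = (b > a) or (a > p and b < p)` → check = False
So check = False

Answer: False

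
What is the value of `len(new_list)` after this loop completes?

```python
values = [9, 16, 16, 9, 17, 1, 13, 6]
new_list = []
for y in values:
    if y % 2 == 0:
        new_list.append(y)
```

Count even numbers in [9, 16, 16, 9, 17, 1, 13, 6]
`new_list` takes the values: [] → [16] → [16, 16] → [16, 16, 6]
So `len(new_list)` = 3

Answer: 3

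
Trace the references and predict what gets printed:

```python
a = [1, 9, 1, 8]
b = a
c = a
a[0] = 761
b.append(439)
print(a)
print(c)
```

Key concept: multiple aliases.
Step by step:
`a = [1, 9, 1, 8]` → a = [1, 9, 1, 8]
`b = a` → b = [1, 9, 1, 8] (same object as a)
`c = a` → c = [1, 9, 1, 8] (same object as a, b)
`a[0] = 761` → a = [761, 9, 1, 8] (same object as b, c); b = [761, 9, 1, 8] (same object as a, c); c = [761, 9, 1, 8] (same object as a, b)
`b.append(439)` → a = [761, 9, 1, 8, 439] (same object as b, c); b = [761, 9, 1, 8, 439] (same object as a, c); c = [761, 9, 1, 8, 439] (same object as a, b)
`print(a)` → prints [761, 9, 1, 8, 439]
`print(c)` → prints [761, 9, 1, 8, 439]

Answer:
[761, 9, 1, 8, 439]
[761, 9, 1, 8, 439]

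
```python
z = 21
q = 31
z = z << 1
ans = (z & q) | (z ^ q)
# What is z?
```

Trace:
`z = 21` → z = 21
`q = 31` → q = 31
`z = z << 1` → z = 42
`ans = (z & q) | (z ^ q)` → ans = 63
So z = 42

Answer: 42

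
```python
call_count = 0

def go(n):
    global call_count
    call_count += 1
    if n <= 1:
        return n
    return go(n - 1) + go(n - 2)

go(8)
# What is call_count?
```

Calls(n) = 1 + Calls(n-1) + Calls(n-2); Calls(0)=Calls(1)=1. For n=8 this gives 67.

Answer: 67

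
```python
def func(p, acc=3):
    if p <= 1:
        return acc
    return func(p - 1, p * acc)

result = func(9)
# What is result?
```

Accumulator trace (n, acc): (9, 3) -> (8, 27) -> (7, 216) -> (6, 1512) -> (5, 9072) -> (4, 45360) -> (3, 181440) -> (2, 544320) -> (1, 1088640) -> return 1088640

Answer: 1088640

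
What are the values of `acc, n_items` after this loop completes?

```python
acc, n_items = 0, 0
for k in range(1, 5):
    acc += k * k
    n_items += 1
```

Sum of squares and count
`acc, n_items` takes the values: (0, 0) → (1, 0) → (1, 1) → (5, 1) → (5, 2) → (14, 2) → (14, 3) → (30, 3) → (30, 4)

Answer: 30, 4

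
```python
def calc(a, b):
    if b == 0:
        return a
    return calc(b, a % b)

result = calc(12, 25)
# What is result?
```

calc(12, 25) -> calc(25, 12) -> calc(12, 1) -> calc(1, 0) -> 1

Answer: 1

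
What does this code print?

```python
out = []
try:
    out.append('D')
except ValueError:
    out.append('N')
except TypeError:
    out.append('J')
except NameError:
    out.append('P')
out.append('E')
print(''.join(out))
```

Execution trace: 'D' (try body, no exception) → 'E' (after the try/except). Output: DE

Answer: DE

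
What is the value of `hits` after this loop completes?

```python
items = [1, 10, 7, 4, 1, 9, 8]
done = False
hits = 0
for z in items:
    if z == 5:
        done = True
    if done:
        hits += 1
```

Count elements after first 5 in [1, 10, 7, 4, 1, 9, 8]
`hits` takes the values: 0

Answer: 0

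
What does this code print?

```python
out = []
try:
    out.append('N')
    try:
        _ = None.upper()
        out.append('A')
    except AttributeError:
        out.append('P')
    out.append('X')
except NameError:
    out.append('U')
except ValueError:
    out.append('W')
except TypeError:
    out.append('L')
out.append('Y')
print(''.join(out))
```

Execution trace: 'N' (try body) → 'P' (inner except AttributeError) → 'X' (try body, no exception) → 'Y' (after the try/except). Output: NPXY

Answer: NPXY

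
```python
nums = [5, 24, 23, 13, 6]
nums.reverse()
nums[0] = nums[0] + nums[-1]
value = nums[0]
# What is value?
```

Trace:
`nums = [5, 24, 23, 13, 6]` → nums = [5, 24, 23, 13, 6]
`nums.reverse()` → nums = [6, 13, 23, 24, 5]
`nums[0] = nums[0] + nums[-1]` → nums = [11, 13, 23, 24, 5]
`value = nums[0]` → value = 11
So value = 11

Answer: 11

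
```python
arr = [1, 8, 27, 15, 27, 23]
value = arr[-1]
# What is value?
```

Trace:
`arr = [1, 8, 27, 15, 27, 23]` → arr = [1, 8, 27, 15, 27, 23]
`value = arr[-1]` → value = 23
So value = 23

Answer: 23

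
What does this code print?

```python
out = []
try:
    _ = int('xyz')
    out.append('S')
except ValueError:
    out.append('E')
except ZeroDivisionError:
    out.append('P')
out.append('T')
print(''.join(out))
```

Execution trace: 'E' (except ValueError) → 'T' (after the try/except). Output: ET

Answer: ET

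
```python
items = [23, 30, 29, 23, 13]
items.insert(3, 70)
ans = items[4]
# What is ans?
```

Trace:
`items = [23, 30, 29, 23, 13]` → items = [23, 30, 29, 23, 13]
`items.insert(3, 70)` → items = [23, 30, 29, 70, 23, 13]
`ans = items[4]` → ans = 23
So ans = 23

Answer: 23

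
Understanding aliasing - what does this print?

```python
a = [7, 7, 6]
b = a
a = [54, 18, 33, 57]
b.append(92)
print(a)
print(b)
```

Key concept: rebinding vs mutation: a is rebound to a new list, b still points at the original.
Step by step:
`a = [7, 7, 6]` → a = [7, 7, 6]
`b = a` → b = [7, 7, 6] (same object as a)
`a = [54, 18, 33, 57]` → a = [54, 18, 33, 57]
`b.append(92)` → b = [7, 7, 6, 92]
`print(a)` → prints [54, 18, 33, 57]
`print(b)` → prints [7, 7, 6, 92]

Answer:
[54, 18, 33, 57]
[7, 7, 6, 92]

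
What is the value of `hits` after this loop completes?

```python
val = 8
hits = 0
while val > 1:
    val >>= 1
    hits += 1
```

Count right shifts until 1
`hits` takes the values: 0 → 1 → 2 → 3

Answer: 3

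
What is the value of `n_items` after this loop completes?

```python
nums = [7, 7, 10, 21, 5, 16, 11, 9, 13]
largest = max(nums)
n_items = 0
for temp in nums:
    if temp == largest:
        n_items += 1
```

Count of max value 21 in [7, 7, 10, 21, 5, 16, 11, 9, 13]
`n_items` takes the values: 0 → 1

Answer: 1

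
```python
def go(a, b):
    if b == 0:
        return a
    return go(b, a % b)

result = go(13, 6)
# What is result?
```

go(13, 6) -> go(6, 1) -> go(1, 0) -> 1

Answer: 1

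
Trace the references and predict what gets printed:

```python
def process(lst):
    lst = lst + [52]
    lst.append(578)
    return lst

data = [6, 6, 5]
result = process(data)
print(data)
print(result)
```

Key concept: rebinding parameter vs mutation.
Step by step:
`data = [6, 6, 5]` → data = [6, 6, 5]
`result = process(data)` → result = [6, 6, 5, 52, 578]
`print(data)` → prints [6, 6, 5]
`print(result)` → prints [6, 6, 5, 52, 578]

Answer:
[6, 6, 5]
[6, 6, 5, 52, 578]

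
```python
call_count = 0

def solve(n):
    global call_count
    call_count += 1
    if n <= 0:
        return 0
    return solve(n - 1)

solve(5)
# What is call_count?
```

Linear recursion stepping by 1: 6 calls from n=5 down to ≤0.

Answer: 6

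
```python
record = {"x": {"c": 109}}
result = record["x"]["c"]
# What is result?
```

Trace:
`record = {"x": {"c": 109}}` → record = {'x': {'c': 109}}
`result = record["x"]["c"]` → result = 109
So result = 109

Answer: 109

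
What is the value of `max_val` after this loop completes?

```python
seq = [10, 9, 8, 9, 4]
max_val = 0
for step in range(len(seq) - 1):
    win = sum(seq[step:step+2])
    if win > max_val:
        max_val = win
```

Max sum of 2-element window in [10, 9, 8, 9, 4]
`max_val` takes the values: 0 → 19

Answer: 19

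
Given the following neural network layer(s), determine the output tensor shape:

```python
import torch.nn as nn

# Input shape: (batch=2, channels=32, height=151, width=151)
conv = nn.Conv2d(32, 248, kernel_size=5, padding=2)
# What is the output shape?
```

Input: (2, 32, 151, 151) -> Output: (2, 248, 151, 151)

Answer: (2, 248, 151, 151)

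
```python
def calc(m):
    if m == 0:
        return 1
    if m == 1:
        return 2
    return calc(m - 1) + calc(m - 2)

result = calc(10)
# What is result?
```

Build up from base cases: calc(0)=1, calc(1)=2, calc(2)=3, calc(3)=5, calc(4)=8, calc(5)=13, calc(6)=21, ..., calc(10)=144

Answer: 144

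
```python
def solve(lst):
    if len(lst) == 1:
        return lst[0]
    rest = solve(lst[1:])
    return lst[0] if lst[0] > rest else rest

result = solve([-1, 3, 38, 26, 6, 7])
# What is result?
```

Recursive max over [-1, 3, 38, 26, 6, 7] = 38

Answer: 38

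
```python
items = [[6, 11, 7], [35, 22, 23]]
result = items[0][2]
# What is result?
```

Trace:
`items = [[6, 11, 7], [35, 22, 23]]` → items = [[6, 11, 7], [35, 22, 23]]
`result = items[0][2]` → result = 7
So result = 7

Answer: 7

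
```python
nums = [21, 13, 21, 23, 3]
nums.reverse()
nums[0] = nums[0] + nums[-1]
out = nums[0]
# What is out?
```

Trace:
`nums = [21, 13, 21, 23, 3]` → nums = [21, 13, 21, 23, 3]
`nums.reverse()` → nums = [3, 23, 21, 13, 21]
`nums[0] = nums[0] + nums[-1]` → nums = [24, 23, 21, 13, 21]
`out = nums[0]` → out = 24
So out = 24

Answer: 24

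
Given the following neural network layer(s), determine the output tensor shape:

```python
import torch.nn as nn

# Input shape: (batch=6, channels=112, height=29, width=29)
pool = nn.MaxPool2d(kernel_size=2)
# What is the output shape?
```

Input: (6, 112, 29, 29) -> Output: (6, 112, 14, 14)

Answer: (6, 112, 14, 14)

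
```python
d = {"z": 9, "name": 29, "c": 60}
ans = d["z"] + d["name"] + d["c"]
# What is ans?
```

Trace:
`d = {"z": 9, "name": 29, "c": 60}` → d = {'z': 9, 'name': 29, 'c': 60}
`ans = d["z"] + d["name"] + d["c"]` → ans = 98
So ans = 98

Answer: 98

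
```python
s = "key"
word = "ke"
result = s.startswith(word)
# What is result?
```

Trace:
`s = "key"` → s = 'key'
`word = "ke"` → word = 'ke'
`result = s.startswith(word)` → result = True
So result = True

Answer: True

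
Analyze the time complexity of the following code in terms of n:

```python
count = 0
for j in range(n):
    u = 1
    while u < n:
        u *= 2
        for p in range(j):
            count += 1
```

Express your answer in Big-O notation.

Each loop level contributes: n × log n × n. Multiplying the contributions gives O(n^2 log n).

Answer: O(n^2 log n)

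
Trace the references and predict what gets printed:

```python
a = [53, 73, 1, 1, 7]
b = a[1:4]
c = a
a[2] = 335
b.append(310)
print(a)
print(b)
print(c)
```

Key concept: slice vs alias.
Step by step:
`a = [53, 73, 1, 1, 7]` → a = [53, 73, 1, 1, 7]
`b = a[1:4]` → b = [73, 1, 1]
`c = a` → c = [53, 73, 1, 1, 7] (same object as a)
`a[2] = 335` → a = [53, 73, 335, 1, 7] (same object as c); c = [53, 73, 335, 1, 7] (same object as a)
`b.append(310)` → b = [73, 1, 1, 310]
`print(a)` → prints [53, 73, 335, 1, 7]
`print(b)` → prints [73, 1, 1, 310]
`print(c)` → prints [53, 73, 335, 1, 7]

Answer:
[53, 73, 335, 1, 7]
[73, 1, 1, 310]
[53, 73, 335, 1, 7]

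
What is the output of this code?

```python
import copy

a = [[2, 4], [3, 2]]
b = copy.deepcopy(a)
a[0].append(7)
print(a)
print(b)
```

Key concept: deep copy is fully independent.
Step by step:
`a = [[2, 4], [3, 2]]` → a = [[2, 4], [3, 2]]
`b = copy.deepcopy(a)` → b = [[2, 4], [3, 2]]
`a[0].append(7)` → a = [[2, 4, 7], [3, 2]]
`print(a)` → prints [[2, 4, 7], [3, 2]]
`print(b)` → prints [[2, 4], [3, 2]]

Answer:
[[2, 4, 7], [3, 2]]
[[2, 4], [3, 2]]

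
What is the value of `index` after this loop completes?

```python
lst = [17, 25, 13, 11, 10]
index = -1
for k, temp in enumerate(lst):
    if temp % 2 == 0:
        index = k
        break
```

First even number index in [17, 25, 13, 11, 10]
`index` takes the values: -1 → 4

Answer: 4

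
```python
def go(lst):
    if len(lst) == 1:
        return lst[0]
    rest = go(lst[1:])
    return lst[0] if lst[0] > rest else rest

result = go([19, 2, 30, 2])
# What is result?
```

Recursive max over [19, 2, 30, 2] = 30

Answer: 30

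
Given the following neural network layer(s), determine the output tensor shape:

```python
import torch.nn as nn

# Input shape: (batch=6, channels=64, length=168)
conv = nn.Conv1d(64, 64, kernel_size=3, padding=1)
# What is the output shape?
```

Input: (6, 64, 168) -> Output: (6, 64, 168)

Answer: (6, 64, 168)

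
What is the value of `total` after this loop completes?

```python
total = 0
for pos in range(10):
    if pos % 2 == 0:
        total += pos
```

Sum of even numbers 0 to 9
`total` takes the values: 0 → 2 → 6 → 12 → 20

Answer: 20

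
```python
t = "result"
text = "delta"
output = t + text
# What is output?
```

Trace:
`t = "result"` → t = 'result'
`text = "delta"` → text = 'delta'
`output = t + text` → output = 'resultdelta'
So output = 'resultdelta'

Answer: 'resultdelta'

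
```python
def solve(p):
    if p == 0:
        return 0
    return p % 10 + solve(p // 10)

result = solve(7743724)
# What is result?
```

Sum of digits of 7743724: 4 + 2 + 7 + 3 + 4 + 7 + 7 = 34

Answer: 34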